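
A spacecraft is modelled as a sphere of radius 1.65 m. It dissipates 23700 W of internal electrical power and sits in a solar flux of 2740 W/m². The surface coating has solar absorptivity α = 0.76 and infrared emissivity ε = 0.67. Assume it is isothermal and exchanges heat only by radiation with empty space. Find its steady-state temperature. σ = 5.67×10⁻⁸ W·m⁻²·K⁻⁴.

T ≈ 423 K

At steady state, absorbed solar power + internal power = radiated power.
Absorbed: α·S·A_cross = 0.76·2740·8.553 = 17810 W (cross-section πr²).
Total input = 17810 + 23700 = 41510 W.
Radiated: εσ·A_surf·T⁴ with A_surf = 4πr² = 34.21 m².
T⁴ = 41510/(0.67·5.67×10⁻⁸·34.21) = 3.194×10¹⁰ K⁴.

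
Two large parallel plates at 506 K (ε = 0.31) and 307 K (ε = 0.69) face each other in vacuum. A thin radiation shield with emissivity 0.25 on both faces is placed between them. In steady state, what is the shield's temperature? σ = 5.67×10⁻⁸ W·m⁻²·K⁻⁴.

T_s ≈ 425 K

In steady state the net flux on the hot side equals that on the cold side.
σ(T₁⁴−T_s⁴)/D₁ = σ(T_s⁴−T₂⁴)/D₂, with D₁ = 1/ε₁+1/ε_s−1 = 6.226, D₂ = 1/ε_s+1/ε₂−1 = 4.449.
Solve for T_s⁴: T_s⁴ = (D₂·T₁⁴ + D₁·T₂⁴)/(D₁+D₂) = 3.250×10¹⁰ K⁴.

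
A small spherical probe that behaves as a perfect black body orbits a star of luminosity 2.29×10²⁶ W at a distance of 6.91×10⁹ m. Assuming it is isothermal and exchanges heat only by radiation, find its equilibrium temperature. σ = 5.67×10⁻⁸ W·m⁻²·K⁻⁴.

First find the stellar flux at distance d: S = L/(4πd²) = 2.29×10²⁶/(4π·(6.91×10⁹)²) = 3.817×10⁵ W/m².
For an isothermal sphere, absorbed (1−a)S·πr² = emitted σ·4πr²·T⁴, so T⁴ = (1−a)S/(4σ).
T⁴ = 1.00·3.817×10⁵/(4·5.67×10⁻⁸) = 1.683×10¹² K⁴.

T ≈ 1140 K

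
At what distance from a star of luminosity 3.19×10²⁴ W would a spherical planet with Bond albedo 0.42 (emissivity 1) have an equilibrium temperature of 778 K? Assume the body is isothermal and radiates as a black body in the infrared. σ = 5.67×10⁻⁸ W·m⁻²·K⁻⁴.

d ≈ 1.33×10⁹ m

For an isothermal black-emitting sphere, (1−a)S·πr² = σ·4πr²·T⁴ ⇒ S = 4σT⁴/(1−a).
S = 4·5.67×10⁻⁸·(778)⁴/0.580 = 1.433×10⁵ W/m².
Flux falls as S = L/(4πd²), so d = √(L/(4πS)) = √(3.19×10²⁴/(4π·1.433×10⁵)).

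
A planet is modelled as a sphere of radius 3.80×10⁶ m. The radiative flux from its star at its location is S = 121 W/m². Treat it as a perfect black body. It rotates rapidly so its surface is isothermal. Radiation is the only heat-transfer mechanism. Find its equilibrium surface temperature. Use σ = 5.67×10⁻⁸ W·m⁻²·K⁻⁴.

T ≈ 152 K

At equilibrium, absorbed power = emitted power.
Absorbing cross-section = πr² = 4.536×10¹³ m²; emitting surface = 4πr² = 1.815×10¹⁴ m² (ratio 4).
S·A_cross = εσ·A_surf·T⁴  ⇒  T⁴ = S/(4σ).
T⁴ = 1.00·121/(4·5.67×10⁻⁸) = 5.335×10⁸ K⁴.
T = (5.335×10⁸)^(1/4).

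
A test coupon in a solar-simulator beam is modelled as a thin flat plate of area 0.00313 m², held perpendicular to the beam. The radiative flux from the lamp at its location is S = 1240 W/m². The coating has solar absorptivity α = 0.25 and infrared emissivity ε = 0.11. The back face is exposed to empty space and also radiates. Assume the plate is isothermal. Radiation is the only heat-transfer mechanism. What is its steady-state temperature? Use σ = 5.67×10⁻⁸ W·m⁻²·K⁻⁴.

T ≈ 397 K

At equilibrium, absorbed power = emitted power.
Absorbing cross-section = A = 0.003130 m²; emitting surface = 2A = 0.006260 m² (ratio 2).
αS·A_cross = εσ·A_surf·T⁴  ⇒  T⁴ = αS/(ε·2σ).
T⁴ = 0.250·1240/(0.11·2·5.67×10⁻⁸) = 2.485×10¹⁰ K⁴.
T = (2.485×10¹⁰)^(1/4).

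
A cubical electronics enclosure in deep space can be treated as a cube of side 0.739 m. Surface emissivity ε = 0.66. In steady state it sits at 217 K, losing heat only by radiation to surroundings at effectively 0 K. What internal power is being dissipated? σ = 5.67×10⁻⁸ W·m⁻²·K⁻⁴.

P ≈ 272 W

Steady state: P = εσA T⁴.
A = 6L² = 3.277 m²; T⁴ = (217)⁴ = 2.217×10⁹ K⁴.
P = 0.66 × 5.67×10⁻⁸ × 3.277 × 2.217×10⁹.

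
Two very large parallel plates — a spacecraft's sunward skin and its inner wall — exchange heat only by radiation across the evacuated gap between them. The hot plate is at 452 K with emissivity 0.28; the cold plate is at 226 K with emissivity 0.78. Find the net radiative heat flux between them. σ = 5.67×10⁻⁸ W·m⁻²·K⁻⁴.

For two infinite grey parallel plates, q = σ(T₁⁴ − T₂⁴)/(1/ε₁ + 1/ε₂ − 1).
T₁⁴ − T₂⁴ = 4.174×10¹⁰ − 2.609×10⁹ = 3.913×10¹⁰ K⁴.
1/ε₁ + 1/ε₂ − 1 = 3.571 + 1.282 − 1 = 3.853.
q = 5.67×10⁻⁸ × 3.913×10¹⁰ / 3.853.

q ≈ 576 W/m²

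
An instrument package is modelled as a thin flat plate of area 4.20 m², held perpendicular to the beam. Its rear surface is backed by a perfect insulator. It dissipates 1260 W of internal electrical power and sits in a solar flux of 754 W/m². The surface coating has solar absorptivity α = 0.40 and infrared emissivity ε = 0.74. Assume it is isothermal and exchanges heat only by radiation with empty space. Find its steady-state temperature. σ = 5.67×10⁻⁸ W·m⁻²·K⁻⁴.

T ≈ 346 K

At steady state, absorbed solar power + internal power = radiated power.
Absorbed: α·S·A_cross = 0.40·754·4.200 = 1267 W (cross-section A).
Total input = 1267 + 1260 = 2527 W.
Radiated: εσ·A_surf·T⁴ with A_surf = A = 4.200 m².
T⁴ = 2527/(0.74·5.67×10⁻⁸·4.200) = 1.434×10¹⁰ K⁴.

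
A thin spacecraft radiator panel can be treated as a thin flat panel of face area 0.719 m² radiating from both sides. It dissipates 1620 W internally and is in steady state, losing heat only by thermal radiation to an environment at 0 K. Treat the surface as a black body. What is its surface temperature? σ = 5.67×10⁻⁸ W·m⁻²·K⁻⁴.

Steady state: internal power = radiated power, P = εσA T⁴.
Radiating area A = 2·0.719 = 1.438 m².
T⁴ = P/(εσA) = 1620/(1.0·5.67×10⁻⁸·1.438) = 1.987×10¹⁰ K⁴.
T = (1.987×10¹⁰)^(1/4).

T ≈ 375 K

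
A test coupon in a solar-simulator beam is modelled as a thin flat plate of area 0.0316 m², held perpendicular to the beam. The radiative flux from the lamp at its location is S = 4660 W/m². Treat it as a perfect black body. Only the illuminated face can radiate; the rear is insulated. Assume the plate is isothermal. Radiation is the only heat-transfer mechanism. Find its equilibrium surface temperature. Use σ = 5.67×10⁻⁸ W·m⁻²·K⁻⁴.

At equilibrium, absorbed power = emitted power.
Absorbing cross-section = A = 0.03160 m²; emitting surface = A = 0.03160 m² (ratio 1).
S·A_cross = εσ·A_surf·T⁴  ⇒  T⁴ = S/(1σ).
T⁴ = 1.00·4660/(1·5.67×10⁻⁸) = 8.219×10¹⁰ K⁴.
T = (8.219×10¹⁰)^(1/4).

T ≈ 535 K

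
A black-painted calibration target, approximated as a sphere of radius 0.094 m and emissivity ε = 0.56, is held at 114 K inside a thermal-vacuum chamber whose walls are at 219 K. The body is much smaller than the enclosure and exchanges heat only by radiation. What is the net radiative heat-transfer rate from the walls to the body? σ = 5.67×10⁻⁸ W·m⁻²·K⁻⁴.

For a small grey body in a large enclosure: P_net = εσA(T_body⁴ − T_wall⁴).
A = 4πr² = 0.1110 m²; T_body⁴ − T_wall⁴ = 1.689×10⁸ − 2.300×10⁹ = -2.131×10⁹ K⁴.
|P_net| = 0.56·5.67×10⁻⁸·0.1110·2.131×10⁹.

P_net ≈ 7.51 W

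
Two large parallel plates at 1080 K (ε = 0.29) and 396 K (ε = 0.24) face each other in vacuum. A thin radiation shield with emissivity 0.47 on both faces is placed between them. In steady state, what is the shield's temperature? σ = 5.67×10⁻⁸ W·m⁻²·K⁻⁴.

In steady state the net flux on the hot side equals that on the cold side.
σ(T₁⁴−T_s⁴)/D₁ = σ(T_s⁴−T₂⁴)/D₂, with D₁ = 1/ε₁+1/ε_s−1 = 4.576, D₂ = 1/ε_s+1/ε₂−1 = 5.294.
Solve for T_s⁴: T_s⁴ = (D₂·T₁⁴ + D₁·T₂⁴)/(D₁+D₂) = 7.412×10¹¹ K⁴.

T_s ≈ 928 K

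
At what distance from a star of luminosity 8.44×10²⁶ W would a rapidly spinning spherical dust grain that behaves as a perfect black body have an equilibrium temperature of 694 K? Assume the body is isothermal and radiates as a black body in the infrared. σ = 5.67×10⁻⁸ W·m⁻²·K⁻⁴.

d ≈ 3.57×10¹⁰ m

For an isothermal black-emitting sphere, (1−a)S·πr² = σ·4πr²·T⁴ ⇒ S = 4σT⁴/(1−a).
S = 4·5.67×10⁻⁸·(694)⁴/1.00 = 52610 W/m².
Flux falls as S = L/(4πd²), so d = √(L/(4πS)) = √(8.44×10²⁶/(4π·52610)).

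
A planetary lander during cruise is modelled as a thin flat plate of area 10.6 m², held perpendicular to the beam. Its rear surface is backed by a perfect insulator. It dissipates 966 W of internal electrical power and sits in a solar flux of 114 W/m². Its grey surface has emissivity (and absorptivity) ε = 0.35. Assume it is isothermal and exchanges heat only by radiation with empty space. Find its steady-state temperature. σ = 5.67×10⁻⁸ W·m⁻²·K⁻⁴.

At steady state, absorbed solar power + internal power = radiated power.
Absorbed: α·S·A_cross = 0.35·114·10.60 = 422.9 W (cross-section A).
Total input = 422.9 + 966 = 1389 W.
Radiated: εσ·A_surf·T⁴ with A_surf = A = 10.60 m².
T⁴ = 1389/(0.35·5.67×10⁻⁸·10.60) = 6.603×10⁹ K⁴.

T ≈ 285 K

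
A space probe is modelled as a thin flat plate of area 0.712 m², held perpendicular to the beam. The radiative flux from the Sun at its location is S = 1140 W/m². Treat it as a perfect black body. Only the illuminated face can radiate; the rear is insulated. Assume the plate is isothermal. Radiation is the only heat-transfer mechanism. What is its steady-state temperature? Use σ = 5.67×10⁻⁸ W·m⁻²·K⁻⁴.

T ≈ 377 K

At equilibrium, absorbed power = emitted power.
Absorbing cross-section = A = 0.7120 m²; emitting surface = A = 0.7120 m² (ratio 1).
S·A_cross = εσ·A_surf·T⁴  ⇒  T⁴ = S/(1σ).
T⁴ = 1.00·1140/(1·5.67×10⁻⁸) = 2.011×10¹⁰ K⁴.
T = (2.011×10¹⁰)^(1/4).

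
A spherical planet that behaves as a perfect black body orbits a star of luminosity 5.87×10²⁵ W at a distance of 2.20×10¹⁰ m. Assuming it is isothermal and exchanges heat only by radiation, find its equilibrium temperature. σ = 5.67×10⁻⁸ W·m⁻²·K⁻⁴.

T ≈ 454 K

First find the stellar flux at distance d: S = L/(4πd²) = 5.87×10²⁵/(4π·(2.20×10¹⁰)²) = 9651 W/m².
For an isothermal sphere, absorbed (1−a)S·πr² = emitted σ·4πr²·T⁴, so T⁴ = (1−a)S/(4σ).
T⁴ = 1.00·9651/(4·5.67×10⁻⁸) = 4.255×10¹⁰ K⁴.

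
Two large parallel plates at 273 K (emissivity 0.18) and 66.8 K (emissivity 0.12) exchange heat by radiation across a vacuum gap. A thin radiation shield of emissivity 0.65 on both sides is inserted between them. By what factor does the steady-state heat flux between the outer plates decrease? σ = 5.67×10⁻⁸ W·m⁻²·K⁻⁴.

factor ≈ 1.16

Without shield: q₀ = σΔ(T⁴)/(1/ε₁+1/ε₂−1) with denominator 12.89.
With shield the two gaps are in series; the resistances add: (1/ε₁+1/ε_s−1)+(1/ε_s+1/ε₂−1) = 6.094+8.872 = 14.97.
Heat-flux ratio q₀/q = 14.97/12.89.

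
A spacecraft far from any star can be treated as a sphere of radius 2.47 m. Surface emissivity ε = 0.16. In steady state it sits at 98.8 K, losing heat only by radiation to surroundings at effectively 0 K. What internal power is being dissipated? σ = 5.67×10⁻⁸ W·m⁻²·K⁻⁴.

P ≈ 66.3 W

Steady state: P = εσA T⁴.
A = 4πr² = 76.67 m²; T⁴ = (98.8)⁴ = 9.529×10⁷ K⁴.
P = 0.16 × 5.67×10⁻⁸ × 76.67 × 9.529×10⁷.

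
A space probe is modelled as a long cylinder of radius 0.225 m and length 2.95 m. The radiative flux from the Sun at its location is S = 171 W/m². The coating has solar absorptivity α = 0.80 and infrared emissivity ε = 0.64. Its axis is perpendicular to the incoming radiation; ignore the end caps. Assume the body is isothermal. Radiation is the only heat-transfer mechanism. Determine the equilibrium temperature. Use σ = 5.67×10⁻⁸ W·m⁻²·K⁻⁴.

At equilibrium, absorbed power = emitted power.
Absorbing cross-section = 2rL = 1.328 m²; emitting surface = 2πrL = 4.170 m² (ratio π).
αS·A_cross = εσ·A_surf·T⁴  ⇒  T⁴ = αS/(ε·πσ).
T⁴ = 0.800·171/(0.64·π·5.67×10⁻⁸) = 1.200×10⁹ K⁴.
T = (1.200×10⁹)^(1/4).

T ≈ 186 K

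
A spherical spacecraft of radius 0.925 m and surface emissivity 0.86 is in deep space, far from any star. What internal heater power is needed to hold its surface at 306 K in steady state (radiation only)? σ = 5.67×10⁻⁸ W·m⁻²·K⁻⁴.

P = εσ·4πr²·T⁴.
4πr² = 10.75 m²; T⁴ = 8.768×10⁹ K⁴.
P = 0.86·5.67×10⁻⁸·10.75·8.768×10⁹.

P ≈ 4600 W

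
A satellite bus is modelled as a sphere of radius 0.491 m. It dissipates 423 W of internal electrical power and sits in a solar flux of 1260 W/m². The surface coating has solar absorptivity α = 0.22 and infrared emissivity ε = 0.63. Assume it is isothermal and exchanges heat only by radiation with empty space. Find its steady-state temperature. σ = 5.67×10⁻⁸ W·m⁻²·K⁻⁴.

At steady state, absorbed solar power + internal power = radiated power.
Absorbed: α·S·A_cross = 0.22·1260·0.7574 = 209.9 W (cross-section πr²).
Total input = 209.9 + 423 = 632.9 W.
Radiated: εσ·A_surf·T⁴ with A_surf = 4πr² = 3.030 m².
T⁴ = 632.9/(0.63·5.67×10⁻⁸·3.030) = 5.849×10⁹ K⁴.

T ≈ 277 K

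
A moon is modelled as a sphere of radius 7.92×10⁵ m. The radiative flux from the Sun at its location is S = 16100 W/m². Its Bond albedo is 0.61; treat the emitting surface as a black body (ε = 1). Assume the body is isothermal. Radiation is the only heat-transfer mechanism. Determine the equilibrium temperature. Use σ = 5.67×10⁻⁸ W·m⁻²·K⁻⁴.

At equilibrium, absorbed power = emitted power.
Absorbing cross-section = πr² = 1.971×10¹² m²; emitting surface = 4πr² = 7.882×10¹² m² (ratio 4).
(1−a)S·A_cross = εσ·A_surf·T⁴  ⇒  T⁴ = (1−a)S/(4σ).
T⁴ = 0.390·16100/(4·5.67×10⁻⁸) = 2.769×10¹⁰ K⁴.
T = (2.769×10¹⁰)^(1/4).

T ≈ 408 K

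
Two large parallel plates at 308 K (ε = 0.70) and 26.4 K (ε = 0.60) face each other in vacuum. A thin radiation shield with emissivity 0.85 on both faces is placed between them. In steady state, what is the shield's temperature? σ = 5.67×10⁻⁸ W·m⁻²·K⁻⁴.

T_s ≈ 263 K

In steady state the net flux on the hot side equals that on the cold side.
σ(T₁⁴−T_s⁴)/D₁ = σ(T_s⁴−T₂⁴)/D₂, with D₁ = 1/ε₁+1/ε_s−1 = 1.605, D₂ = 1/ε_s+1/ε₂−1 = 1.843.
Solve for T_s⁴: T_s⁴ = (D₂·T₁⁴ + D₁·T₂⁴)/(D₁+D₂) = 4.811×10⁹ K⁴.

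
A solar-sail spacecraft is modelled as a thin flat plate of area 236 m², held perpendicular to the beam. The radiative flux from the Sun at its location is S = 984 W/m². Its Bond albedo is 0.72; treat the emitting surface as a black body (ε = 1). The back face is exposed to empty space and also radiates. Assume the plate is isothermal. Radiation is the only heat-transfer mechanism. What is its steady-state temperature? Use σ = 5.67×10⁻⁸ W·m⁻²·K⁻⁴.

At equilibrium, absorbed power = emitted power.
Absorbing cross-section = A = 236.0 m²; emitting surface = 2A = 472.0 m² (ratio 2).
(1−a)S·A_cross = εσ·A_surf·T⁴  ⇒  T⁴ = (1−a)S/(2σ).
T⁴ = 0.280·984/(2·5.67×10⁻⁸) = 2.430×10⁹ K⁴.
T = (2.430×10⁹)^(1/4).

T ≈ 222 K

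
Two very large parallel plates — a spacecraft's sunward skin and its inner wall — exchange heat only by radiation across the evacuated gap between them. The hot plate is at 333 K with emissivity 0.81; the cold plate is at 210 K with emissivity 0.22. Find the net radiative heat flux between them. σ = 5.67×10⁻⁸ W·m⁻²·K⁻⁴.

For two infinite grey parallel plates, q = σ(T₁⁴ − T₂⁴)/(1/ε₁ + 1/ε₂ − 1).
T₁⁴ − T₂⁴ = 1.230×10¹⁰ − 1.945×10⁹ = 1.035×10¹⁰ K⁴.
1/ε₁ + 1/ε₂ − 1 = 1.235 + 4.545 − 1 = 4.780.
q = 5.67×10⁻⁸ × 1.035×10¹⁰ / 4.780.

q ≈ 123 W/m²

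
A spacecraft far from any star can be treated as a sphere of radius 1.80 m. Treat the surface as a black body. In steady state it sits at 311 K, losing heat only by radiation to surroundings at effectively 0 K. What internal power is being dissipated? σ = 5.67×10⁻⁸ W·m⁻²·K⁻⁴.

Steady state: P = εσA T⁴.
A = 4πr² = 40.72 m²; T⁴ = (311)⁴ = 9.355×10⁹ K⁴.
P = 1.0 × 5.67×10⁻⁸ × 40.72 × 9.355×10⁹.

P ≈ 21600 W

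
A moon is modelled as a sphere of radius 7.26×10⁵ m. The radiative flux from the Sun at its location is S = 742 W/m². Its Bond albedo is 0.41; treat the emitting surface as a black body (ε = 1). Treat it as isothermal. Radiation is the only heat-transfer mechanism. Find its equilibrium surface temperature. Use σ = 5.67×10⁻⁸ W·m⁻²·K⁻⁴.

T ≈ 210 K

At equilibrium, absorbed power = emitted power.
Absorbing cross-section = πr² = 1.656×10¹² m²; emitting surface = 4πr² = 6.623×10¹² m² (ratio 4).
(1−a)S·A_cross = εσ·A_surf·T⁴  ⇒  T⁴ = (1−a)S/(4σ).
T⁴ = 0.590·742/(4·5.67×10⁻⁸) = 1.930×10⁹ K⁴.
T = (1.930×10⁹)^(1/4).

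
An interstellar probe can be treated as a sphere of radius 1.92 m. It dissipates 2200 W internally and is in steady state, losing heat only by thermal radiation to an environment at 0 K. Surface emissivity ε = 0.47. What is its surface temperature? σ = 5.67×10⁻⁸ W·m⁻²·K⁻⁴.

Steady state: internal power = radiated power, P = εσA T⁴.
Radiating area A = 4πr² = 46.32 m².
T⁴ = P/(εσA) = 2200/(0.47·5.67×10⁻⁸·46.32) = 1.782×10⁹ K⁴.
T = (1.782×10⁹)^(1/4).

T ≈ 205 K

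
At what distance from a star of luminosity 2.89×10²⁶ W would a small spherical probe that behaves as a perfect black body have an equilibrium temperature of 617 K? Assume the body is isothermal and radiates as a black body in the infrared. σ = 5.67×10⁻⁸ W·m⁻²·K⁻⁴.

d ≈ 2.65×10¹⁰ m

For an isothermal black-emitting sphere, (1−a)S·πr² = σ·4πr²·T⁴ ⇒ S = 4σT⁴/(1−a).
S = 4·5.67×10⁻⁸·(617)⁴/1.00 = 32870 W/m².
Flux falls as S = L/(4πd²), so d = √(L/(4πS)) = √(2.89×10²⁶/(4π·32870)).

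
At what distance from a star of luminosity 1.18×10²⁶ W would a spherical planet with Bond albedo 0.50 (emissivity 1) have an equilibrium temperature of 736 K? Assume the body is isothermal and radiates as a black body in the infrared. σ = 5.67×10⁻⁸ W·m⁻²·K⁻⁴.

d ≈ 8.40×10⁹ m

For an isothermal black-emitting sphere, (1−a)S·πr² = σ·4πr²·T⁴ ⇒ S = 4σT⁴/(1−a).
S = 4·5.67×10⁻⁸·(736)⁴/0.500 = 1.331×10⁵ W/m².
Flux falls as S = L/(4πd²), so d = √(L/(4πS)) = √(1.18×10²⁶/(4π·1.331×10⁵)).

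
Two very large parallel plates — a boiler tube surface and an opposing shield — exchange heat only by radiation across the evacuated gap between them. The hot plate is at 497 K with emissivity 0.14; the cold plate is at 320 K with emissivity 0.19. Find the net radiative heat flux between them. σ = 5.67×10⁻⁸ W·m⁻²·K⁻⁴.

For two infinite grey parallel plates, q = σ(T₁⁴ − T₂⁴)/(1/ε₁ + 1/ε₂ − 1).
T₁⁴ − T₂⁴ = 6.101×10¹⁰ − 1.049×10¹⁰ = 5.053×10¹⁰ K⁴.
1/ε₁ + 1/ε₂ − 1 = 7.143 + 5.263 − 1 = 11.41.
q = 5.67×10⁻⁸ × 5.053×10¹⁰ / 11.41.

q ≈ 251 W/m²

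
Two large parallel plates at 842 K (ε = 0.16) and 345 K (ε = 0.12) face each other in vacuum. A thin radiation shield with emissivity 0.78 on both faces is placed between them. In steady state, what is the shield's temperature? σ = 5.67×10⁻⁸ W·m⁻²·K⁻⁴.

T_s ≈ 735 K

In steady state the net flux on the hot side equals that on the cold side.
σ(T₁⁴−T_s⁴)/D₁ = σ(T_s⁴−T₂⁴)/D₂, with D₁ = 1/ε₁+1/ε_s−1 = 6.532, D₂ = 1/ε_s+1/ε₂−1 = 8.615.
Solve for T_s⁴: T_s⁴ = (D₂·T₁⁴ + D₁·T₂⁴)/(D₁+D₂) = 2.920×10¹¹ K⁴.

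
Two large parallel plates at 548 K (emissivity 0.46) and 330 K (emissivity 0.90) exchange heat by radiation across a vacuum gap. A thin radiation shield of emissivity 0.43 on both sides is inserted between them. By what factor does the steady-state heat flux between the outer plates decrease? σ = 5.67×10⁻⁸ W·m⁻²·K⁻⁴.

factor ≈ 2.60

Without shield: q₀ = σΔ(T⁴)/(1/ε₁+1/ε₂−1) with denominator 2.285.
With shield the two gaps are in series; the resistances add: (1/ε₁+1/ε_s−1)+(1/ε_s+1/ε₂−1) = 3.499+2.437 = 5.936.
Heat-flux ratio q₀/q = 5.936/2.285.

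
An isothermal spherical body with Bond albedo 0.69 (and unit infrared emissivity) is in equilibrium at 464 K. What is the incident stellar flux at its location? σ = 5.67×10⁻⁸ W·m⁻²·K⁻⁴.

(1−a)S·πr² = σ·4πr²·T⁴ ⇒ S = 4σT⁴/(1−a).
S = 4·5.67×10⁻⁸·4.635×10¹⁰/0.310.

S ≈ 33900 W/m²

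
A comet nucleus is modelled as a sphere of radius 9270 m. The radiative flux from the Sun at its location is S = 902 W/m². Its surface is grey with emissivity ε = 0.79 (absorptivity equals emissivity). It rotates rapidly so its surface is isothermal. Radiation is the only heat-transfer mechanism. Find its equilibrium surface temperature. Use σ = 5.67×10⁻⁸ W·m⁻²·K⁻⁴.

At equilibrium, absorbed power = emitted power.
Absorbing cross-section = πr² = 2.700×10⁸ m²; emitting surface = 4πr² = 1.080×10⁹ m² (ratio 4).
εS·A_cross = εσ·A_surf·T⁴  ⇒  T⁴ = S/(4σ)   (ε cancels).
T⁴ = 902/(4·5.67×10⁻⁸) = 3.977×10⁹ K⁴.
T = (3.977×10⁹)^(1/4).

T ≈ 251 K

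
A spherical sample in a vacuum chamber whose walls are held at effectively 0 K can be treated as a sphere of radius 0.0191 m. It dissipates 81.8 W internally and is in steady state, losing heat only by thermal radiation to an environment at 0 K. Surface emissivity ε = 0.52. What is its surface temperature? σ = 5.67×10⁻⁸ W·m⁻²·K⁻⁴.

T ≈ 882 K

Steady state: internal power = radiated power, P = εσA T⁴.
Radiating area A = 4πr² = 0.004584 m².
T⁴ = P/(εσA) = 81.8/(0.52·5.67×10⁻⁸·0.004584) = 6.052×10¹¹ K⁴.
T = (6.052×10¹¹)^(1/4).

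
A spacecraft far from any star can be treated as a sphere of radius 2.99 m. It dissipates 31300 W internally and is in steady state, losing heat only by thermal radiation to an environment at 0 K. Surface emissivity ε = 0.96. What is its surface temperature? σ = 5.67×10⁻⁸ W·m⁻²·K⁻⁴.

Steady state: internal power = radiated power, P = εσA T⁴.
Radiating area A = 4πr² = 112.3 m².
T⁴ = P/(εσA) = 31300/(0.96·5.67×10⁻⁸·112.3) = 5.118×10⁹ K⁴.
T = (5.118×10⁹)^(1/4).

T ≈ 267 K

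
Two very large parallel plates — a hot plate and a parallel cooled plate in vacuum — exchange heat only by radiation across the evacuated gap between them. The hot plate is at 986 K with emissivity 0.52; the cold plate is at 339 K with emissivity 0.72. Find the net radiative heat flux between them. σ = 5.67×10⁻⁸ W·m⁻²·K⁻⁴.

For two infinite grey parallel plates, q = σ(T₁⁴ − T₂⁴)/(1/ε₁ + 1/ε₂ − 1).
T₁⁴ − T₂⁴ = 9.452×10¹¹ − 1.321×10¹⁰ = 9.320×10¹¹ K⁴.
1/ε₁ + 1/ε₂ − 1 = 1.923 + 1.389 − 1 = 2.312.
q = 5.67×10⁻⁸ × 9.320×10¹¹ / 2.312.

q ≈ 22900 W/m²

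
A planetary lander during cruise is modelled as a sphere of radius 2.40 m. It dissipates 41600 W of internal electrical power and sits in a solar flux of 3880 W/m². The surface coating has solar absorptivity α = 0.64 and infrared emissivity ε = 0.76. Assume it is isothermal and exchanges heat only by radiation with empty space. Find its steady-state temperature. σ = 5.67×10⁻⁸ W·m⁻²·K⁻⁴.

T ≈ 408 K

At steady state, absorbed solar power + internal power = radiated power.
Absorbed: α·S·A_cross = 0.64·3880·18.10 = 44930 W (cross-section πr²).
Total input = 44930 + 41600 = 86530 W.
Radiated: εσ·A_surf·T⁴ with A_surf = 4πr² = 72.38 m².
T⁴ = 86530/(0.76·5.67×10⁻⁸·72.38) = 2.774×10¹⁰ K⁴.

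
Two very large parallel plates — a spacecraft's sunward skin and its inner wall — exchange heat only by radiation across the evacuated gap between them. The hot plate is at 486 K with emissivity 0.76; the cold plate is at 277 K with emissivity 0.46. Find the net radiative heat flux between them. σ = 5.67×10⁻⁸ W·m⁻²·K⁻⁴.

q ≈ 1140 W/m²

For two infinite grey parallel plates, q = σ(T₁⁴ − T₂⁴)/(1/ε₁ + 1/ε₂ − 1).
T₁⁴ − T₂⁴ = 5.579×10¹⁰ − 5.887×10⁹ = 4.990×10¹⁰ K⁴.
1/ε₁ + 1/ε₂ − 1 = 1.316 + 2.174 − 1 = 2.490.
q = 5.67×10⁻⁸ × 4.990×10¹⁰ / 2.490.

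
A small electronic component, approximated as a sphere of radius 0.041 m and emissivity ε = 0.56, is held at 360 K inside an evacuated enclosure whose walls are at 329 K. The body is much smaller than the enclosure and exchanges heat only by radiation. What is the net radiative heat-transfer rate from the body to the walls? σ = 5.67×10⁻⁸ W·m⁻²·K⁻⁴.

For a small grey body in a large enclosure: P_net = εσA(T_body⁴ − T_wall⁴).
A = 4πr² = 0.02112 m²; T_body⁴ − T_wall⁴ = 1.680×10¹⁰ − 1.172×10¹⁰ = 5.080×10⁹ K⁴.
|P_net| = 0.56·5.67×10⁻⁸·0.02112·5.080×10⁹.

P_net ≈ 3.41 W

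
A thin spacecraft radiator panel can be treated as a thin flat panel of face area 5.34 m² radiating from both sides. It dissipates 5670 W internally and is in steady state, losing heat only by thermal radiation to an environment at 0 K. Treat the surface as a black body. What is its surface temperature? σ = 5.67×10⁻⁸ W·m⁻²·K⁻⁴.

Steady state: internal power = radiated power, P = εσA T⁴.
Radiating area A = 2·5.34 = 10.68 m².
T⁴ = P/(εσA) = 5670/(1.0·5.67×10⁻⁸·10.68) = 9.363×10⁹ K⁴.
T = (9.363×10⁹)^(1/4).

T ≈ 311 K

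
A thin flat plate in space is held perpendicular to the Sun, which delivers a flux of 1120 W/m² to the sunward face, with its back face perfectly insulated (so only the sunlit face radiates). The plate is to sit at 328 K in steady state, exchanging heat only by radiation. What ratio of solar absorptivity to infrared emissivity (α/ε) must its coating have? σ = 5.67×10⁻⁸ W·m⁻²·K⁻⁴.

α/ε ≈ 0.586

Balance: αS·A = εσ·1A·T⁴ ⇒ α/ε = σT⁴/S.
α/ε = 5.67×10⁻⁸·(328)⁴/1120 = 5.67×10⁻⁸·1.157×10¹⁰/1120.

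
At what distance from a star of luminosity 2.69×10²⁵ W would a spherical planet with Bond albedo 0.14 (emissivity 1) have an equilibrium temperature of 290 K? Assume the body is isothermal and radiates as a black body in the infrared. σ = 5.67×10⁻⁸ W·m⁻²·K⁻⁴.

For an isothermal black-emitting sphere, (1−a)S·πr² = σ·4πr²·T⁴ ⇒ S = 4σT⁴/(1−a).
S = 4·5.67×10⁻⁸·(290)⁴/0.860 = 1865 W/m².
Flux falls as S = L/(4πd²), so d = √(L/(4πS)) = √(2.69×10²⁵/(4π·1865)).

d ≈ 3.39×10¹⁰ m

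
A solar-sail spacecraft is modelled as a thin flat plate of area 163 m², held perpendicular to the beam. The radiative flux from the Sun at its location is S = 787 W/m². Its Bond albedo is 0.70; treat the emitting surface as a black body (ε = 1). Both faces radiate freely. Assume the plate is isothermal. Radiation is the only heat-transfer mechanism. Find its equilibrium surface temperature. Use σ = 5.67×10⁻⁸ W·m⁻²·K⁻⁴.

T ≈ 214 K

At equilibrium, absorbed power = emitted power.
Absorbing cross-section = A = 163.0 m²; emitting surface = 2A = 326.0 m² (ratio 2).
(1−a)S·A_cross = εσ·A_surf·T⁴  ⇒  T⁴ = (1−a)S/(2σ).
T⁴ = 0.300·787/(2·5.67×10⁻⁸) = 2.082×10⁹ K⁴.
T = (2.082×10⁹)^(1/4).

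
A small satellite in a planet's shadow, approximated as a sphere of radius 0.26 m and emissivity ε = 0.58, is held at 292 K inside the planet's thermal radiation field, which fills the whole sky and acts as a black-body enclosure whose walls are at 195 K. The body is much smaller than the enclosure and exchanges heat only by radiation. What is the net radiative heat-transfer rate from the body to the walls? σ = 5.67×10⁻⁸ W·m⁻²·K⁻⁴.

P_net ≈ 163 W

For a small grey body in a large enclosure: P_net = εσA(T_body⁴ − T_wall⁴).
A = 4πr² = 0.8495 m²; T_body⁴ − T_wall⁴ = 7.270×10⁹ − 1.446×10⁹ = 5.824×10⁹ K⁴.
|P_net| = 0.58·5.67×10⁻⁸·0.8495·5.824×10⁹.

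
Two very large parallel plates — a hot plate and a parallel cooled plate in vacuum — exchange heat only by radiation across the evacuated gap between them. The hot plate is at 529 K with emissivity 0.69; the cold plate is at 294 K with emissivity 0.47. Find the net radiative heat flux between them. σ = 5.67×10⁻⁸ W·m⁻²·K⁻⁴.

For two infinite grey parallel plates, q = σ(T₁⁴ − T₂⁴)/(1/ε₁ + 1/ε₂ − 1).
T₁⁴ − T₂⁴ = 7.831×10¹⁰ − 7.471×10⁹ = 7.084×10¹⁰ K⁴.
1/ε₁ + 1/ε₂ − 1 = 1.449 + 2.128 − 1 = 2.577.
q = 5.67×10⁻⁸ × 7.084×10¹⁰ / 2.577.

q ≈ 1560 W/m²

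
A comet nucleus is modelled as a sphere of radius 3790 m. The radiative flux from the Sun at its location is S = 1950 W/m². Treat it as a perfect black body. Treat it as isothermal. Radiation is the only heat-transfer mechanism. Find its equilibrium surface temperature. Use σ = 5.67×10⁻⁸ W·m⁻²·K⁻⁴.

At equilibrium, absorbed power = emitted power.
Absorbing cross-section = πr² = 4.513×10⁷ m²; emitting surface = 4πr² = 1.805×10⁸ m² (ratio 4).
S·A_cross = εσ·A_surf·T⁴  ⇒  T⁴ = S/(4σ).
T⁴ = 1.00·1950/(4·5.67×10⁻⁸) = 8.598×10⁹ K⁴.
T = (8.598×10⁹)^(1/4).

T ≈ 305 K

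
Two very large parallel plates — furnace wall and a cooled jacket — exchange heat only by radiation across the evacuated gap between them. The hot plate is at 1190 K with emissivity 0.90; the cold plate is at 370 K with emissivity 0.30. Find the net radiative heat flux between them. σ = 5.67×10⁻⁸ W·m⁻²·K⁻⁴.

For two infinite grey parallel plates, q = σ(T₁⁴ − T₂⁴)/(1/ε₁ + 1/ε₂ − 1).
T₁⁴ − T₂⁴ = 2.005×10¹² − 1.874×10¹⁰ = 1.987×10¹² K⁴.
1/ε₁ + 1/ε₂ − 1 = 1.111 + 3.333 − 1 = 3.444.
q = 5.67×10⁻⁸ × 1.987×10¹² / 3.444.

q ≈ 32700 W/m²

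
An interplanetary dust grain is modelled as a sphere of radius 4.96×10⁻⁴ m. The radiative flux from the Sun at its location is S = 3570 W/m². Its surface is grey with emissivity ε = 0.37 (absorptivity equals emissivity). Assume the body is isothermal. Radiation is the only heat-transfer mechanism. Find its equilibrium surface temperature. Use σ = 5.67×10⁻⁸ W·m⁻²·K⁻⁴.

At equilibrium, absorbed power = emitted power.
Absorbing cross-section = πr² = 7.729×10⁻⁷ m²; emitting surface = 4πr² = 3.092×10⁻⁶ m² (ratio 4).
εS·A_cross = εσ·A_surf·T⁴  ⇒  T⁴ = S/(4σ)   (ε cancels).
T⁴ = 3570/(4·5.67×10⁻⁸) = 1.574×10¹⁰ K⁴.
T = (1.574×10¹⁰)^(1/4).

T ≈ 354 K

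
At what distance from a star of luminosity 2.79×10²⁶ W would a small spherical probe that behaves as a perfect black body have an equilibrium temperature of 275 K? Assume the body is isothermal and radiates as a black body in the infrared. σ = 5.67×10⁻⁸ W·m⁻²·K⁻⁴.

d ≈ 1.31×10¹¹ m

For an isothermal black-emitting sphere, (1−a)S·πr² = σ·4πr²·T⁴ ⇒ S = 4σT⁴/(1−a).
S = 4·5.67×10⁻⁸·(275)⁴/1.00 = 1297 W/m².
Flux falls as S = L/(4πd²), so d = √(L/(4πS)) = √(2.79×10²⁶/(4π·1297)).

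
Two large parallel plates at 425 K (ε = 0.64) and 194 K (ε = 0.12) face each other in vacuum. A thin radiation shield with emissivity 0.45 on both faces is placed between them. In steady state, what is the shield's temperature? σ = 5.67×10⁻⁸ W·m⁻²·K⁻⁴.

T_s ≈ 400 K

In steady state the net flux on the hot side equals that on the cold side.
σ(T₁⁴−T_s⁴)/D₁ = σ(T_s⁴−T₂⁴)/D₂, with D₁ = 1/ε₁+1/ε_s−1 = 2.785, D₂ = 1/ε_s+1/ε₂−1 = 9.556.
Solve for T_s⁴: T_s⁴ = (D₂·T₁⁴ + D₁·T₂⁴)/(D₁+D₂) = 2.558×10¹⁰ K⁴.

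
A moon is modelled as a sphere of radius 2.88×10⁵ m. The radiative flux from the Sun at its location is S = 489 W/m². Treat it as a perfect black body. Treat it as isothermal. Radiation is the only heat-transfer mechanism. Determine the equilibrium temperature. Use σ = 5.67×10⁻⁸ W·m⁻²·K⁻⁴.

At equilibrium, absorbed power = emitted power.
Absorbing cross-section = πr² = 2.606×10¹¹ m²; emitting surface = 4πr² = 1.042×10¹² m² (ratio 4).
S·A_cross = εσ·A_surf·T⁴  ⇒  T⁴ = S/(4σ).
T⁴ = 1.00·489/(4·5.67×10⁻⁸) = 2.156×10⁹ K⁴.
T = (2.156×10⁹)^(1/4).

T ≈ 215 K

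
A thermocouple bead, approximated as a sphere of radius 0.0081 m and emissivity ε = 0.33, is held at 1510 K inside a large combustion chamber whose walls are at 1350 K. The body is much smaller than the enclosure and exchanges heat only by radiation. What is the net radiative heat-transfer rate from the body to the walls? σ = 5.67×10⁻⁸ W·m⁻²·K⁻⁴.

P_net ≈ 29.0 W

For a small grey body in a large enclosure: P_net = εσA(T_body⁴ − T_wall⁴).
A = 4πr² = 8.245×10⁻⁴ m²; T_body⁴ − T_wall⁴ = 5.199×10¹² − 3.322×10¹² = 1.877×10¹² K⁴.
|P_net| = 0.33·5.67×10⁻⁸·8.245×10⁻⁴·1.877×10¹².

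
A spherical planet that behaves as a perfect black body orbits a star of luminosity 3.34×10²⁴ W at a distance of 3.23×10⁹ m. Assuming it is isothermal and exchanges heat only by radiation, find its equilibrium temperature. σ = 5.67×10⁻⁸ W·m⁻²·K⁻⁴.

First find the stellar flux at distance d: S = L/(4πd²) = 3.34×10²⁴/(4π·(3.23×10⁹)²) = 25480 W/m².
For an isothermal sphere, absorbed (1−a)S·πr² = emitted σ·4πr²·T⁴, so T⁴ = (1−a)S/(4σ).
T⁴ = 1.00·25480/(4·5.67×10⁻⁸) = 1.123×10¹¹ K⁴.

T ≈ 579 K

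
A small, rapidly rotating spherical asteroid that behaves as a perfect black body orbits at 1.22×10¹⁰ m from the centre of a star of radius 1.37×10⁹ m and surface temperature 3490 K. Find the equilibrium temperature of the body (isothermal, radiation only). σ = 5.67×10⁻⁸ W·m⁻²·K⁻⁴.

The star's surface emits σT_*⁴; at distance d the flux is S = σT_*⁴(R_*/d)².
S = 5.67×10⁻⁸·(3490)⁴·(1.37×10⁹/1.22×10¹⁰)² = 1.061×10⁵ W/m².
For an isothermal sphere T⁴ = (1−a)S/(4σ) = 4.677×10¹¹ K⁴.

T ≈ 827 K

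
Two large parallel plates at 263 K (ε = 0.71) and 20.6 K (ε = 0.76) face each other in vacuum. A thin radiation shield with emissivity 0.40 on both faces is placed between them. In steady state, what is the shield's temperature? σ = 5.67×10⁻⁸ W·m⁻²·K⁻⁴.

T_s ≈ 220 K

In steady state the net flux on the hot side equals that on the cold side.
σ(T₁⁴−T_s⁴)/D₁ = σ(T_s⁴−T₂⁴)/D₂, with D₁ = 1/ε₁+1/ε_s−1 = 2.908, D₂ = 1/ε_s+1/ε₂−1 = 2.816.
Solve for T_s⁴: T_s⁴ = (D₂·T₁⁴ + D₁·T₂⁴)/(D₁+D₂) = 2.354×10⁹ K⁴.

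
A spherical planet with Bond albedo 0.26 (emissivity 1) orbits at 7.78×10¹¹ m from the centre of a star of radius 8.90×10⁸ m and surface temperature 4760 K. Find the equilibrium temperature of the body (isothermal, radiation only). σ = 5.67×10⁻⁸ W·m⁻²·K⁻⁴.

T ≈ 106 K

The star's surface emits σT_*⁴; at distance d the flux is S = σT_*⁴(R_*/d)².
S = 5.67×10⁻⁸·(4760)⁴·(8.90×10⁸/7.78×10¹¹)² = 38.09 W/m².
For an isothermal sphere T⁴ = (1−a)S/(4σ) = 1.243×10⁸ K⁴.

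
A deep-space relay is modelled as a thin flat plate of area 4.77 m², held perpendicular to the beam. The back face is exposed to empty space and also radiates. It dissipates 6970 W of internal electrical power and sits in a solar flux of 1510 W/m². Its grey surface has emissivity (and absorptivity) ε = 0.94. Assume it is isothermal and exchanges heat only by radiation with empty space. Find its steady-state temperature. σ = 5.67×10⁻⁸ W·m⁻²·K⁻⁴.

T ≈ 405 K

At steady state, absorbed solar power + internal power = radiated power.
Absorbed: α·S·A_cross = 0.94·1510·4.770 = 6771 W (cross-section A).
Total input = 6771 + 6970 = 13740 W.
Radiated: εσ·A_surf·T⁴ with A_surf = 2A = 9.540 m².
T⁴ = 13740/(0.94·5.67×10⁻⁸·9.540) = 2.702×10¹⁰ K⁴.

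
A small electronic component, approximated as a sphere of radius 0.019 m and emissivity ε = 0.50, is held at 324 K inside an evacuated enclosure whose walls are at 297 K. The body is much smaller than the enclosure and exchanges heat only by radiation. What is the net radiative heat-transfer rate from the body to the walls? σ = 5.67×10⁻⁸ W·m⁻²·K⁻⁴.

P_net ≈ 0.417 W

For a small grey body in a large enclosure: P_net = εσA(T_body⁴ − T_wall⁴).
A = 4πr² = 0.004536 m²; T_body⁴ − T_wall⁴ = 1.102×10¹⁰ − 7.781×10⁹ = 3.239×10⁹ K⁴.
|P_net| = 0.50·5.67×10⁻⁸·0.004536·3.239×10⁹.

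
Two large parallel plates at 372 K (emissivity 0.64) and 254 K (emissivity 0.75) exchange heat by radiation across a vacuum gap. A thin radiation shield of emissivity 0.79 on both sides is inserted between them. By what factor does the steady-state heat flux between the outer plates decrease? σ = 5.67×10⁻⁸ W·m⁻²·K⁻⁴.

factor ≈ 1.81

Without shield: q₀ = σΔ(T⁴)/(1/ε₁+1/ε₂−1) with denominator 1.896.
With shield the two gaps are in series; the resistances add: (1/ε₁+1/ε_s−1)+(1/ε_s+1/ε₂−1) = 1.828+1.599 = 3.427.
Heat-flux ratio q₀/q = 3.427/1.896.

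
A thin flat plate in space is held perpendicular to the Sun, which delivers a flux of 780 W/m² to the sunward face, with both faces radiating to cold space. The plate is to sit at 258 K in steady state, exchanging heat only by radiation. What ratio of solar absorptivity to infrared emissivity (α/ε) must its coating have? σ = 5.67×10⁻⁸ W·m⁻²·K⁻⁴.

Balance: αS·A = εσ·2A·T⁴ ⇒ α/ε = 2σT⁴/S.
α/ε = 2·5.67×10⁻⁸·(258)⁴/780 = 2·5.67×10⁻⁸·4.431×10⁹/780.

α/ε ≈ 0.644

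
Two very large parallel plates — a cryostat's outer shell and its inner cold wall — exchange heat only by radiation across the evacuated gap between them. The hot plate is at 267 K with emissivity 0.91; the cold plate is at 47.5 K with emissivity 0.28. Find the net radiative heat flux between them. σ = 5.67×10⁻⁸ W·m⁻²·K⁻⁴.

For two infinite grey parallel plates, q = σ(T₁⁴ − T₂⁴)/(1/ε₁ + 1/ε₂ − 1).
T₁⁴ − T₂⁴ = 5.082×10⁹ − 5.091×10⁶ = 5.077×10⁹ K⁴.
1/ε₁ + 1/ε₂ − 1 = 1.099 + 3.571 − 1 = 3.670.
q = 5.67×10⁻⁸ × 5.077×10⁹ / 3.670.

q ≈ 78.4 W/m²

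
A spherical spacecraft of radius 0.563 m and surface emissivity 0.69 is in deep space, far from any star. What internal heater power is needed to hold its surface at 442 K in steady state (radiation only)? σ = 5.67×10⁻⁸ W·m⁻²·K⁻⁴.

P ≈ 5950 W

P = εσ·4πr²·T⁴.
4πr² = 3.983 m²; T⁴ = 3.817×10¹⁰ K⁴.
P = 0.69·5.67×10⁻⁸·3.983·3.817×10¹⁰.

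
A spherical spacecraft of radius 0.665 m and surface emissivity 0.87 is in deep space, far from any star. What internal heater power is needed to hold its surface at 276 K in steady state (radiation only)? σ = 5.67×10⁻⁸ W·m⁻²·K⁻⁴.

P ≈ 1590 W

P = εσ·4πr²·T⁴.
4πr² = 5.557 m²; T⁴ = 5.803×10⁹ K⁴.
P = 0.87·5.67×10⁻⁸·5.557·5.803×10⁹.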